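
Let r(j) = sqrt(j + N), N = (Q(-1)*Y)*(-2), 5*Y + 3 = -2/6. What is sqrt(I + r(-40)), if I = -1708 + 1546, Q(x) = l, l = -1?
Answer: sqrt(-1458 + 6*I*sqrt(93))/3 ≈ 0.25251 + 12.73*I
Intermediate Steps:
Y = -2/3 (Y = -3/5 + (-2/6)/5 = -3/5 + (-2*1/6)/5 = -3/5 + (1/5)*(-1/3) = -3/5 - 1/15 = -2/3 ≈ -0.66667)
Q(x) = -1
I = -162
N = -4/3 (N = -1*(-2/3)*(-2) = (2/3)*(-2) = -4/3 ≈ -1.3333)
r(j) = sqrt(-4/3 + j) (r(j) = sqrt(j - 4/3) = sqrt(-4/3 + j))
sqrt(I + r(-40)) = sqrt(-162 + sqrt(-12 + 9*(-40))/3) = sqrt(-162 + sqrt(-12 - 360)/3) = sqrt(-162 + sqrt(-372)/3) = sqrt(-162 + (2*I*sqrt(93))/3) = sqrt(-162 + 2*I*sqrt(93)/3)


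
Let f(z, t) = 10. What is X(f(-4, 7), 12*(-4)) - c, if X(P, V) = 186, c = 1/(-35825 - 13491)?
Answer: 9172777/49316 ≈ 186.00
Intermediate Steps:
c = -1/49316 (c = 1/(-49316) = -1/49316 ≈ -2.0277e-5)
X(f(-4, 7), 12*(-4)) - c = 186 - 1*(-1/49316) = 186 + 1/49316 = 9172777/49316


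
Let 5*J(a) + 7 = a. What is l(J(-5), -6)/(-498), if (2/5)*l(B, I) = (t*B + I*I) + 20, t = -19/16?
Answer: -1177/3984 ≈ -0.29543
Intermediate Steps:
J(a) = -7/5 + a/5
t = -19/16 (t = -19*1/16 = -19/16 ≈ -1.1875)
l(B, I) = 50 - 95*B/32 + 5*I**2/2 (l(B, I) = 5*((-19*B/16 + I*I) + 20)/2 = 5*((-19*B/16 + I**2) + 20)/2 = 5*((I**2 - 19*B/16) + 20)/2 = 5*(20 + I**2 - 19*B/16)/2 = 50 - 95*B/32 + 5*I**2/2)
l(J(-5), -6)/(-498) = (50 - 95*(-7/5 + (1/5)*(-5))/32 + (5/2)*(-6)**2)/(-498) = (50 - 95*(-7/5 - 1)/32 + (5/2)*36)*(-1/498) = (50 - 95/32*(-12/5) + 90)*(-1/498) = (50 + 57/8 + 90)*(-1/498) = (1177/8)*(-1/498) = -1177/3984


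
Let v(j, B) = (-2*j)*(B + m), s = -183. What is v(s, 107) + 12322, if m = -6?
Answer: 49288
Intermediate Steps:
v(j, B) = -2*j*(-6 + B) (v(j, B) = (-2*j)*(B - 6) = (-2*j)*(-6 + B) = -2*j*(-6 + B))
v(s, 107) + 12322 = 2*(-183)*(6 - 1*107) + 12322 = 2*(-183)*(6 - 107) + 12322 = 2*(-183)*(-101) + 12322 = 36966 + 12322 = 49288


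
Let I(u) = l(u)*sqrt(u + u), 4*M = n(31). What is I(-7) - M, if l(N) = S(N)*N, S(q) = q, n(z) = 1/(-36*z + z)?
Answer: 1/4340 + 49*I*sqrt(14) ≈ 0.00023041 + 183.34*I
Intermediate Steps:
n(z) = -1/(35*z) (n(z) = 1/(-35*z) = -1/(35*z))
l(N) = N**2 (l(N) = N*N = N**2)
M = -1/4340 (M = (-1/35/31)/4 = (-1/35*1/31)/4 = (1/4)*(-1/1085) = -1/4340 ≈ -0.00023041)
I(u) = sqrt(2)*u**(5/2) (I(u) = u**2*sqrt(u + u) = u**2*sqrt(2*u) = u**2*(sqrt(2)*sqrt(u)) = sqrt(2)*u**(5/2))
I(-7) - M = sqrt(2)*(-7)**(5/2) - 1*(-1/4340) = sqrt(2)*(49*I*sqrt(7)) + 1/4340 = 49*I*sqrt(14) + 1/4340 = 1/4340 + 49*I*sqrt(14)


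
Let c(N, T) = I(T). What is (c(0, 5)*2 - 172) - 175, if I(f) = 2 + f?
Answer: -333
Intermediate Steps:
c(N, T) = 2 + T
(c(0, 5)*2 - 172) - 175 = ((2 + 5)*2 - 172) - 175 = (7*2 - 172) - 175 = (14 - 172) - 175 = -158 - 175 = -333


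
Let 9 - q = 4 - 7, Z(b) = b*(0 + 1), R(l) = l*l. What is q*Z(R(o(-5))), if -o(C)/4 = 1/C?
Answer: 192/25 ≈ 7.6800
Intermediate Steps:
o(C) = -4/C
R(l) = l²
Z(b) = b (Z(b) = b*1 = b)
q = 12 (q = 9 - (4 - 7) = 9 - 1*(-3) = 9 + 3 = 12)
q*Z(R(o(-5))) = 12*(-4/(-5))² = 12*(-4*(-⅕))² = 12*(⅘)² = 12*(16/25) = 192/25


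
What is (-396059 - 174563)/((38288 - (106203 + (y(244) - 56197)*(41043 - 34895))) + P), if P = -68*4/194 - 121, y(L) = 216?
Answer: -27675167/16689002804 ≈ -0.0016583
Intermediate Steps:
P = -11873/97 (P = -272*1/194 - 121 = -136/97 - 121 = -11873/97 ≈ -122.40)
(-396059 - 174563)/((38288 - (106203 + (y(244) - 56197)*(41043 - 34895))) + P) = (-396059 - 174563)/((38288 - (106203 + (216 - 56197)*(41043 - 34895))) - 11873/97) = -570622/((38288 - (106203 - 55981*6148)) - 11873/97) = -570622/((38288 - (106203 - 344171188)) - 11873/97) = -570622/((38288 - 1*(-344064985)) - 11873/97) = -570622/((38288 + 344064985) - 11873/97) = -570622/(344103273 - 11873/97) = -570622/33378005608/97 = -570622*97/33378005608 = -27675167/16689002804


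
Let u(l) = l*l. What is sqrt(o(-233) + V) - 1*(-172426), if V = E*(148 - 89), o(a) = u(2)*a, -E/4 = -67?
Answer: 172426 + 4*sqrt(930) ≈ 1.7255e+5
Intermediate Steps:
E = 268 (E = -4*(-67) = 268)
u(l) = l**2
o(a) = 4*a (o(a) = 2**2*a = 4*a)
V = 15812 (V = 268*(148 - 89) = 268*59 = 15812)
sqrt(o(-233) + V) - 1*(-172426) = sqrt(4*(-233) + 15812) - 1*(-172426) = sqrt(-932 + 15812) + 172426 = sqrt(14880) + 172426 = 4*sqrt(930) + 172426 = 172426 + 4*sqrt(930)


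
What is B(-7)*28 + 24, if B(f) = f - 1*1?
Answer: -200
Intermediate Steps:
B(f) = -1 + f (B(f) = f - 1 = -1 + f)
B(-7)*28 + 24 = (-1 - 7)*28 + 24 = -8*28 + 24 = -224 + 24 = -200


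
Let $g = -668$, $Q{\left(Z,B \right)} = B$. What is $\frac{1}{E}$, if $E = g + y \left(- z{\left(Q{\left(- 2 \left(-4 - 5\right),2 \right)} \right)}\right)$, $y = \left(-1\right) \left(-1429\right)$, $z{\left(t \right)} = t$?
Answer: $- \frac{1}{3526} \approx -0.00028361$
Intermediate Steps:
$y = 1429$
$E = -3526$ ($E = -668 + 1429 \left(\left(-1\right) 2\right) = -668 + 1429 \left(-2\right) = -668 - 2858 = -3526$)
$\frac{1}{E} = \frac{1}{-3526} = - \frac{1}{3526}$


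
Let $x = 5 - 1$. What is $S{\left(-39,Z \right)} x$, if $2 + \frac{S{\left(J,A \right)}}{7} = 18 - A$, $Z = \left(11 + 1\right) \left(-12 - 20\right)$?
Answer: $11200$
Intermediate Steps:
$Z = -384$ ($Z = 12 \left(-32\right) = -384$)
$S{\left(J,A \right)} = 112 - 7 A$ ($S{\left(J,A \right)} = -14 + 7 \left(18 - A\right) = -14 - \left(-126 + 7 A\right) = 112 - 7 A$)
$x = 4$ ($x = 5 - 1 = 4$)
$S{\left(-39,Z \right)} x = \left(112 - -2688\right) 4 = \left(112 + 2688\right) 4 = 2800 \cdot 4 = 11200$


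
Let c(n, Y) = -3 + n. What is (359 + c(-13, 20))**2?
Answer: 117649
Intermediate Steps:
(359 + c(-13, 20))**2 = (359 + (-3 - 13))**2 = (359 - 16)**2 = 343**2 = 117649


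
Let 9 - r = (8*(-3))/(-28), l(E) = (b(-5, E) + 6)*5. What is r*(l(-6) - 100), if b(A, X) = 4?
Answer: -2850/7 ≈ -407.14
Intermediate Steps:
l(E) = 50 (l(E) = (4 + 6)*5 = 10*5 = 50)
r = 57/7 (r = 9 - 8*(-3)/(-28) = 9 - (-24)*(-1)/28 = 9 - 1*6/7 = 9 - 6/7 = 57/7 ≈ 8.1429)
r*(l(-6) - 100) = 57*(50 - 100)/7 = (57/7)*(-50) = -2850/7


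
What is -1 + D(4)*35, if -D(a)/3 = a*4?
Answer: -1681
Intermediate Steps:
D(a) = -12*a (D(a) = -3*a*4 = -12*a)
-1 + D(4)*35 = -1 - 12*4*35 = -1 - 48*35 = -1 - 1680 = -1681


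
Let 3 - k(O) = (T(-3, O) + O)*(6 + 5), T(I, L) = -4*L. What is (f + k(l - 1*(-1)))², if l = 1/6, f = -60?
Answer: 1369/4 ≈ 342.25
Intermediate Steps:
l = ⅙ ≈ 0.16667
k(O) = 3 + 33*O (k(O) = 3 - (-4*O + O)*(6 + 5) = 3 - (-3*O)*11 = 3 - (-33)*O = 3 + 33*O)
(f + k(l - 1*(-1)))² = (-60 + (3 + 33*(⅙ - 1*(-1))))² = (-60 + (3 + 33*(⅙ + 1)))² = (-60 + (3 + 33*(7/6)))² = (-60 + (3 + 77/2))² = (-60 + 83/2)² = (-37/2)² = 1369/4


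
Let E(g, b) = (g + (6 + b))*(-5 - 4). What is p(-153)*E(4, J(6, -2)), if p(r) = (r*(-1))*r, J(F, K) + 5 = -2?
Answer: 632043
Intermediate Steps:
J(F, K) = -7 (J(F, K) = -5 - 2 = -7)
p(r) = -r² (p(r) = (-r)*r = -r²)
E(g, b) = -54 - 9*b - 9*g (E(g, b) = (6 + b + g)*(-9) = -54 - 9*b - 9*g)
p(-153)*E(4, J(6, -2)) = (-1*(-153)²)*(-54 - 9*(-7) - 9*4) = (-1*23409)*(-54 + 63 - 36) = -23409*(-27) = 632043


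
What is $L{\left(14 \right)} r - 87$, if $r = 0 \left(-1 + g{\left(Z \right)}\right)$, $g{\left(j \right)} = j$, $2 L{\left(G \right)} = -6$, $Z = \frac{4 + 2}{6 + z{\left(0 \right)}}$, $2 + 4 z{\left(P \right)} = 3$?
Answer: $-87$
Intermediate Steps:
$z{\left(P \right)} = \frac{1}{4}$ ($z{\left(P \right)} = - \frac{1}{2} + \frac{1}{4} \cdot 3 = - \frac{1}{2} + \frac{3}{4} = \frac{1}{4}$)
$Z = \frac{24}{25}$ ($Z = \frac{4 + 2}{6 + \frac{1}{4}} = \frac{6}{\frac{25}{4}} = 6 \cdot \frac{4}{25} = \frac{24}{25} \approx 0.96$)
$L{\left(G \right)} = -3$ ($L{\left(G \right)} = \frac{1}{2} \left(-6\right) = -3$)
$r = 0$ ($r = 0 \left(-1 + \frac{24}{25}\right) = 0 \left(- \frac{1}{25}\right) = 0$)
$L{\left(14 \right)} r - 87 = \left(-3\right) 0 - 87 = 0 - 87 = -87$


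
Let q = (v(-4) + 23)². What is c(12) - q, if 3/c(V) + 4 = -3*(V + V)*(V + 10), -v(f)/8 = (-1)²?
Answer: -357303/1588 ≈ -225.00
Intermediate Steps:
v(f) = -8 (v(f) = -8*(-1)² = -8*1 = -8)
c(V) = 3/(-4 - 6*V*(10 + V)) (c(V) = 3/(-4 - 3*(V + V)*(V + 10)) = 3/(-4 - 3*2*V*(10 + V)) = 3/(-4 - 6*V*(10 + V)))
q = 225 (q = (-8 + 23)² = 15² = 225)
c(12) - q = -3/(4 + 6*12² + 60*12) - 1*225 = -3/(4 + 6*144 + 720) - 225 = -3/(4 + 864 + 720) - 225 = -3/1588 - 225 = -357303/1588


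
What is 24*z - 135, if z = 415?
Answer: 9825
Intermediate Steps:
24*z - 135 = 24*415 - 135 = 9960 - 135 = 9825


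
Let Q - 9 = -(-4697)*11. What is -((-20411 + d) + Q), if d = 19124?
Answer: -50389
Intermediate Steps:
Q = 51676 (Q = 9 - (-4697)*11 = 9 - 1*(-51667) = 9 + 51667 = 51676)
-((-20411 + d) + Q) = -((-20411 + 19124) + 51676) = -(-1287 + 51676) = -1*50389 = -50389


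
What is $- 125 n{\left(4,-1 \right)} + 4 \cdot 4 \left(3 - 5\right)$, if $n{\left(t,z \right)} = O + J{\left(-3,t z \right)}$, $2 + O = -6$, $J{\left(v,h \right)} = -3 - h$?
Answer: $843$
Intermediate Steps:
$O = -8$ ($O = -2 - 6 = -8$)
$n{\left(t,z \right)} = -11 - t z$ ($n{\left(t,z \right)} = -8 - \left(3 + t z\right) = -11 - t z$)
$- 125 n{\left(4,-1 \right)} + 4 \cdot 4 \left(3 - 5\right) = - 125 \left(-11 - 4 \left(-1\right)\right) + 4 \cdot 4 \left(3 - 5\right) = - 125 \left(-11 + 4\right) + 16 \left(3 - 5\right) = \left(-125\right) \left(-7\right) + 16 \left(-2\right) = 875 - 32 = 843$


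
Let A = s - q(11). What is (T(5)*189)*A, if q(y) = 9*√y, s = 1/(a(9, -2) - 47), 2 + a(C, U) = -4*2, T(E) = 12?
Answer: -756/19 - 20412*√11 ≈ -67739.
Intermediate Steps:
a(C, U) = -10 (a(C, U) = -2 - 4*2 = -2 - 8 = -10)
s = -1/57 (s = 1/(-10 - 47) = 1/(-57) = -1/57 ≈ -0.017544)
A = -1/57 - 9*√11 ≈ -29.867
(T(5)*189)*A = (12*189)*(-1/57 - 9*√11) = 2268*(-1/57 - 9*√11) = -756/19 - 20412*√11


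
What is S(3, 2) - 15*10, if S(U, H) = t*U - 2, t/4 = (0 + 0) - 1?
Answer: -164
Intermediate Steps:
t = -4 (t = 4*((0 + 0) - 1) = 4*(0 - 1) = 4*(-1) = -4)
S(U, H) = -2 - 4*U (S(U, H) = -4*U - 2 = -2 - 4*U)
S(3, 2) - 15*10 = (-2 - 4*3) - 15*10 = (-2 - 12) - 150 = -14 - 150 = -164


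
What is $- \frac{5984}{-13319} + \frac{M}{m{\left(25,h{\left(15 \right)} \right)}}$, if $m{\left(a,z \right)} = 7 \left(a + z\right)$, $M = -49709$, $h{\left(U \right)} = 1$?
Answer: $- \frac{660985083}{2424058} \approx -272.68$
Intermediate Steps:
$m{\left(a,z \right)} = 7 a + 7 z$
$- \frac{5984}{-13319} + \frac{M}{m{\left(25,h{\left(15 \right)} \right)}} = - \frac{5984}{-13319} - \frac{49709}{7 \cdot 25 + 7 \cdot 1} = \left(-5984\right) \left(- \frac{1}{13319}\right) - \frac{49709}{175 + 7} = \frac{5984}{13319} - \frac{49709}{182} = - \frac{660985083}{2424058}$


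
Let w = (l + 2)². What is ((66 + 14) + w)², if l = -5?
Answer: 7921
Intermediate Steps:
w = 9 (w = (-5 + 2)² = (-3)² = 9)
((66 + 14) + w)² = ((66 + 14) + 9)² = (80 + 9)² = 89² = 7921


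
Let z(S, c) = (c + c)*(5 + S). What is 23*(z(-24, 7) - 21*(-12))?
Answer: -322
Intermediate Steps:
z(S, c) = 2*c*(5 + S) (z(S, c) = (2*c)*(5 + S) = 2*c*(5 + S))
23*(z(-24, 7) - 21*(-12)) = 23*(2*7*(5 - 24) - 21*(-12)) = 23*(2*7*(-19) - 1*(-252)) = 23*(-266 + 252) = 23*(-14) = -322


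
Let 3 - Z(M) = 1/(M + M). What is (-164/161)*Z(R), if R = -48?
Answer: -11849/3864 ≈ -3.0665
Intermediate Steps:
Z(M) = 3 - 1/(2*M) (Z(M) = 3 - 1/(M + M) = 3 - 1/(2*M))
(-164/161)*Z(R) = (-164/161)*(3 - 1/2/(-48)) = (-164*1/161)*(3 - 1/2*(-1/48)) = -164*(3 + 1/96)/161 = -164/161*289/96 = -11849/3864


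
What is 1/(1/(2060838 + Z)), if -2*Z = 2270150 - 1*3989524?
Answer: 2920525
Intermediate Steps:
Z = 859687 (Z = -(2270150 - 1*3989524)/2 = -(2270150 - 3989524)/2 = -½*(-1719374) = 859687)
1/(1/(2060838 + Z)) = 1/(1/(2060838 + 859687)) = 1/(1/2920525) = 2920525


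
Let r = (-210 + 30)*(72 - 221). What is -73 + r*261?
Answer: 6999947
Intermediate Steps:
r = 26820 (r = -180*(-149) = 26820)
-73 + r*261 = -73 + 26820*261 = -73 + 7000020 = 6999947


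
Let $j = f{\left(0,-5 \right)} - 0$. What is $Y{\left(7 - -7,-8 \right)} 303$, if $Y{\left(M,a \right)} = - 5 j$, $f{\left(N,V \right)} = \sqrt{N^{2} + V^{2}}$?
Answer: $-7575$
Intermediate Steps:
$j = 5$ ($j = \sqrt{0^{2} + \left(-5\right)^{2}} - 0 = \sqrt{0 + 25} + 0 = \sqrt{25} + 0 = 5 + 0 = 5$)
$Y{\left(M,a \right)} = -25$ ($Y{\left(M,a \right)} = \left(-5\right) 5 = -25$)
$Y{\left(7 - -7,-8 \right)} 303 = \left(-25\right) 303 = -7575$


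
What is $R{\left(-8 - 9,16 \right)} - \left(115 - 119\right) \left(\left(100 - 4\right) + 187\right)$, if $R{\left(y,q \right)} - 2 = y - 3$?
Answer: $1114$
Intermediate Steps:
$R{\left(y,q \right)} = -1 + y$ ($R{\left(y,q \right)} = 2 + \left(y - 3\right) = 2 + \left(-3 + y\right) = -1 + y$)
$R{\left(-8 - 9,16 \right)} - \left(115 - 119\right) \left(\left(100 - 4\right) + 187\right) = \left(-1 - 17\right) - \left(115 - 119\right) \left(\left(100 - 4\right) + 187\right) = \left(-1 - 17\right) - - 4 \left(96 + 187\right) = -18 - \left(-4\right) 283 = -18 - -1132 = -18 + 1132 = 1114$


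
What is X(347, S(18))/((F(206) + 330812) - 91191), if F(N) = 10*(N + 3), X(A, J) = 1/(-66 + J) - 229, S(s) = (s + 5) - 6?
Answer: -11222/11843839 ≈ -0.00094750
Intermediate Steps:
S(s) = -1 + s (S(s) = (5 + s) - 6 = -1 + s)
X(A, J) = -229 + 1/(-66 + J)
F(N) = 30 + 10*N (F(N) = 10*(3 + N) = 30 + 10*N)
X(347, S(18))/((F(206) + 330812) - 91191) = ((15115 - 229*(-1 + 18))/(-66 + (-1 + 18)))/(((30 + 10*206) + 330812) - 91191) = ((15115 - 229*17)/(-66 + 17))/(((30 + 2060) + 330812) - 91191) = ((15115 - 3893)/(-49))/((2090 + 330812) - 91191) = (-1/49*11222)/(332902 - 91191) = -11222/49/241711 = -11222/49*1/241711 = -11222/11843839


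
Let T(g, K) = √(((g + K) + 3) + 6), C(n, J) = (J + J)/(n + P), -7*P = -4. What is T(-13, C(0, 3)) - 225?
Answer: -225 + √26/2 ≈ -222.45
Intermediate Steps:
P = 4/7 (P = -⅐*(-4) = 4/7 ≈ 0.57143)
C(n, J) = 2*J/(4/7 + n) (C(n, J) = (J + J)/(n + 4/7) = (2*J)/(4/7 + n) = 2*J/(4/7 + n))
T(g, K) = √(9 + K + g) (T(g, K) = √(((K + g) + 3) + 6) = √((3 + K + g) + 6) = √(9 + K + g))
T(-13, C(0, 3)) - 225 = √(9 + 14*3/(4 + 7*0) - 13) - 225 = √(9 + 14*3/(4 + 0) - 13) - 225 = √(9 + 14*3/4 - 13) - 225 = √(9 + 14*3*(¼) - 13) - 225 = √(9 + 21/2 - 13) - 225 = √(13/2) - 225 = √26/2 - 225 = -225 + √26/2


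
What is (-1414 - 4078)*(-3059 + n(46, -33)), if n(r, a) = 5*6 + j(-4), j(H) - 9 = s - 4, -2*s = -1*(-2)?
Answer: 16613300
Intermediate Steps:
s = -1 (s = -(-1)*(-2)/2 = -½*2 = -1)
j(H) = 4 (j(H) = 9 + (-1 - 4) = 9 - 5 = 4)
n(r, a) = 34 (n(r, a) = 5*6 + 4 = 30 + 4 = 34)
(-1414 - 4078)*(-3059 + n(46, -33)) = (-1414 - 4078)*(-3059 + 34) = -5492*(-3025) = 16613300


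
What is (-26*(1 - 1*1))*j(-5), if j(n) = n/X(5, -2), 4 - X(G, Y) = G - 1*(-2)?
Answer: 0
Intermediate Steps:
X(G, Y) = 2 - G (X(G, Y) = 4 - (G - 1*(-2)) = 4 - (G + 2) = 4 - (2 + G) = 4 + (-2 - G) = 2 - G)
j(n) = -n/3 (j(n) = n/(2 - 1*5) = n/(2 - 5) = n/(-3) = n*(-1/3) = -n/3)
(-26*(1 - 1*1))*j(-5) = (-26*(1 - 1*1))*(-1/3*(-5)) = -26*(1 - 1)*(5/3) = -26*0*(5/3) = 0*(5/3) = 0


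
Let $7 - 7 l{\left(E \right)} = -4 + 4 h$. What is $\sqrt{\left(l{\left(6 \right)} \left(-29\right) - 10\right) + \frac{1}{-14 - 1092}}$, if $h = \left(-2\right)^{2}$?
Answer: $\frac{17 \sqrt{45346}}{1106} \approx 3.2731$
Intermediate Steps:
$h = 4$
$l{\left(E \right)} = - \frac{5}{7}$ ($l{\left(E \right)} = 1 - \frac{-4 + 4 \cdot 4}{7} = 1 - \frac{-4 + 16}{7} = 1 - \frac{12}{7} = - \frac{5}{7}$)
$\sqrt{\left(l{\left(6 \right)} \left(-29\right) - 10\right) + \frac{1}{-14 - 1092}} = \sqrt{\left(\left(- \frac{5}{7}\right) \left(-29\right) - 10\right) + \frac{1}{-14 - 1092}} = \sqrt{\left(\frac{145}{7} - 10\right) + \frac{1}{-1106}} = \sqrt{\frac{75}{7} - \frac{1}{1106}} = \sqrt{\frac{11849}{1106}} = \frac{17 \sqrt{45346}}{1106}$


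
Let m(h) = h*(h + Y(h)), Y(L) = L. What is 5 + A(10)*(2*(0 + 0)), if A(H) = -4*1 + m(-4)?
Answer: 5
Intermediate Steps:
m(h) = 2*h**2 (m(h) = h*(h + h) = h*(2*h) = 2*h**2)
A(H) = 28 (A(H) = -4*1 + 2*(-4)**2 = -4 + 2*16 = -4 + 32 = 28)
5 + A(10)*(2*(0 + 0)) = 5 + 28*(2*(0 + 0)) = 5 + 28*(2*0) = 5 + 28*0 = 5 + 0 = 5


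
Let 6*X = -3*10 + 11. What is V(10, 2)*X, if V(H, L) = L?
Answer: -19/3 ≈ -6.3333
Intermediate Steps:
X = -19/6 (X = (-3*10 + 11)/6 = (-30 + 11)/6 = (⅙)*(-19) = -19/6 ≈ -3.1667)
V(10, 2)*X = 2*(-19/6) = -19/3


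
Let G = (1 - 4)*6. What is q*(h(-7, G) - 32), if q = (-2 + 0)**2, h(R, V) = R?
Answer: -156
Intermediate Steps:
G = -18 (G = -3*6 = -18)
q = 4 (q = (-2)**2 = 4)
q*(h(-7, G) - 32) = 4*(-7 - 32) = 4*(-39) = -156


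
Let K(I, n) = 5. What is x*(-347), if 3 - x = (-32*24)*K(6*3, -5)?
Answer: -1333521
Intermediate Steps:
x = 3843 (x = 3 - (-32*24)*5 = 3 - (-768)*5 = 3 - 1*(-3840) = 3 + 3840 = 3843)
x*(-347) = 3843*(-347) = -1333521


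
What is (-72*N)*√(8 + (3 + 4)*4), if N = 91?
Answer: -39312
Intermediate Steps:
(-72*N)*√(8 + (3 + 4)*4) = (-72*91)*√(8 + (3 + 4)*4) = -6552*√(8 + 7*4) = -6552*√(8 + 28) = -6552*√36 = -6552*6 = -39312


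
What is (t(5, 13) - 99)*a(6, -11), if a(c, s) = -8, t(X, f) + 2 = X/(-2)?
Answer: 828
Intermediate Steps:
t(X, f) = -2 - X/2 (t(X, f) = -2 + X/(-2) = -2 + X*(-½) = -2 - X/2)
(t(5, 13) - 99)*a(6, -11) = ((-2 - ½*5) - 99)*(-8) = ((-2 - 5/2) - 99)*(-8) = (-9/2 - 99)*(-8) = -207/2*(-8) = 828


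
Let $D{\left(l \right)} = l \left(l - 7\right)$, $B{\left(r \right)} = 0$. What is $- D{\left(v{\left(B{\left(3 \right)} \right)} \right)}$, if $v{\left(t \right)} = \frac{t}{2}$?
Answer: $0$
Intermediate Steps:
$v{\left(t \right)} = \frac{t}{2}$ ($v{\left(t \right)} = t \frac{1}{2} = \frac{t}{2}$)
$D{\left(l \right)} = l \left(-7 + l\right)$
$- D{\left(v{\left(B{\left(3 \right)} \right)} \right)} = - \frac{1}{2} \cdot 0 \left(-7 + \frac{1}{2} \cdot 0\right) = - 0 \left(-7 + 0\right) = - 0 \left(-7\right) = \left(-1\right) 0 = 0$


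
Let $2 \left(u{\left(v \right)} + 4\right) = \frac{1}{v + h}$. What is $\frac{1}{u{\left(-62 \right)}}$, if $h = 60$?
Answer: $- \frac{4}{17} \approx -0.23529$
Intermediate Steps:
$u{\left(v \right)} = -4 + \frac{1}{2 \left(60 + v\right)}$ ($u{\left(v \right)} = -4 + \frac{1}{2 \left(v + 60\right)} = -4 + \frac{1}{2 \left(60 + v\right)}$)
$\frac{1}{u{\left(-62 \right)}} = \frac{1}{\frac{1}{2} \frac{1}{60 - 62} \left(-479 - -496\right)} = \frac{1}{\frac{1}{2} \frac{1}{-2} \left(-479 + 496\right)} = \frac{1}{\frac{1}{2} \left(- \frac{1}{2}\right) 17} = \frac{1}{- \frac{17}{4}} = - \frac{4}{17}$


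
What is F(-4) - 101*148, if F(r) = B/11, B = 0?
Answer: -14948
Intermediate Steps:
F(r) = 0 (F(r) = 0/11 = 0*(1/11) = 0)
F(-4) - 101*148 = 0 - 101*148 = 0 - 14948 = -14948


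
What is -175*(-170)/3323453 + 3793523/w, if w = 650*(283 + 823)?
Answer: 1804140381417/341318623100 ≈ 5.2858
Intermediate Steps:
w = 718900 (w = 650*1106 = 718900)
-175*(-170)/3323453 + 3793523/w = -175*(-170)/3323453 + 3793523/718900 = 29750*(1/3323453) + 3793523*(1/718900) = 4250/474779 + 3793523/718900 = 1804140381417/341318623100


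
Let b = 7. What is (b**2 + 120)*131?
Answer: 22139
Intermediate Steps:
(b**2 + 120)*131 = (7**2 + 120)*131 = (49 + 120)*131 = 169*131 = 22139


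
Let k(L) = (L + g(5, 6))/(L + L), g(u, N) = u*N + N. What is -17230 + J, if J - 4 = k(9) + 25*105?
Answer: -29197/2 ≈ -14599.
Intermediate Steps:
g(u, N) = N + N*u (g(u, N) = N*u + N = N + N*u)
k(L) = (36 + L)/(2*L) (k(L) = (L + 6*(1 + 5))/(L + L) = (L + 6*6)/((2*L)) = (L + 36)*(1/(2*L)) = (36 + L)*(1/(2*L)) = (36 + L)/(2*L))
J = 5263/2 (J = 4 + ((½)*(36 + 9)/9 + 25*105) = 4 + ((½)*(⅑)*45 + 2625) = 4 + (5/2 + 2625) = 4 + 5255/2 = 5263/2 ≈ 2631.5)
-17230 + J = -17230 + 5263/2 = -29197/2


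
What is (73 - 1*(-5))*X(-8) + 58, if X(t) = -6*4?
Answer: -1814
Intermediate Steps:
X(t) = -24
(73 - 1*(-5))*X(-8) + 58 = (73 - 1*(-5))*(-24) + 58 = (73 + 5)*(-24) + 58 = 78*(-24) + 58 = -1872 + 58 = -1814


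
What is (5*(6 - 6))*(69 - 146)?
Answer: 0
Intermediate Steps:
(5*(6 - 6))*(69 - 146) = (5*0)*(-77) = 0*(-77) = 0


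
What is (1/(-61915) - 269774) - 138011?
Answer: -25248008276/61915 ≈ -4.0779e+5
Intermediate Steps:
(1/(-61915) - 269774) - 138011 = (-1/61915 - 269774) - 138011 = -16703057211/61915 - 138011 = -25248008276/61915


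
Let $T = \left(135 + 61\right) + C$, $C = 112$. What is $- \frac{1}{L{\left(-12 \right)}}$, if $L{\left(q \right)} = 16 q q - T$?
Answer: $- \frac{1}{1996} \approx -0.000501$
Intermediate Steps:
$T = 308$ ($T = \left(135 + 61\right) + 112 = 196 + 112 = 308$)
$L{\left(q \right)} = -308 + 16 q^{2}$ ($L{\left(q \right)} = 16 q q - 308 = 16 q^{2} - 308 = -308 + 16 q^{2}$)
$- \frac{1}{L{\left(-12 \right)}} = - \frac{1}{-308 + 16 \left(-12\right)^{2}} = - \frac{1}{-308 + 16 \cdot 144} = - \frac{1}{-308 + 2304} = - \frac{1}{1996}$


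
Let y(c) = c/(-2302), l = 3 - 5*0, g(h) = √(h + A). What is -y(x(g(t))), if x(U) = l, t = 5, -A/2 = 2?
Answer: 3/2302 ≈ 0.0013032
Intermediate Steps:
A = -4 (A = -2*2 = -4)
g(h) = √(-4 + h) (g(h) = √(h - 4) = √(-4 + h))
l = 3 (l = 3 + 0 = 3)
x(U) = 3
y(c) = -c/2302 (y(c) = c*(-1/2302) = -c/2302)
-y(x(g(t))) = -(-1)*3/2302 = -1*(-3/2302) = 3/2302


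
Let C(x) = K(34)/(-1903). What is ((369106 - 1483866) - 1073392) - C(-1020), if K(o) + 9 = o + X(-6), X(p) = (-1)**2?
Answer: -4164053230/1903 ≈ -2.1882e+6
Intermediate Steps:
X(p) = 1
K(o) = -8 + o (K(o) = -9 + (o + 1) = -9 + (1 + o) = -8 + o)
C(x) = -26/1903 (C(x) = (-8 + 34)/(-1903) = 26*(-1/1903) = -26/1903)
((369106 - 1483866) - 1073392) - C(-1020) = ((369106 - 1483866) - 1073392) - 1*(-26/1903) = (-1114760 - 1073392) + 26/1903 = -2188152 + 26/1903 = -4164053230/1903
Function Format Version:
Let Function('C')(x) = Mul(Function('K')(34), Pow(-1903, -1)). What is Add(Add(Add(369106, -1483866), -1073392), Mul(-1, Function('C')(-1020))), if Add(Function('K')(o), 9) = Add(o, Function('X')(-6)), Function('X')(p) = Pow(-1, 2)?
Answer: Rational(-4164053230, 1903) ≈ -2.1882e+6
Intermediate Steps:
Function('X')(p) = 1
Function('K')(o) = Add(-8, o) (Function('K')(o) = Add(-9, Add(o, 1)) = Add(-9, Add(1, o)) = Add(-8, o))
Function('C')(x) = Rational(-26, 1903) (Function('C')(x) = Mul(Add(-8, 34), Pow(-1903, -1)) = Mul(26, Rational(-1, 1903)) = Rational(-26, 1903))
Add(Add(Add(369106, -1483866), -1073392), Mul(-1, Function('C')(-1020))) = Add(Add(Add(369106, -1483866), -1073392), Mul(-1, Rational(-26, 1903))) = Add(Add(-1114760, -1073392), Rational(26, 1903)) = Add(-2188152, Rational(26, 1903)) = Rational(-4164053230, 1903)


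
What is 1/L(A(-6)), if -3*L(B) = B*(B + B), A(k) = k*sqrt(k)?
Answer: 1/144 ≈ 0.0069444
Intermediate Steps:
A(k) = k**(3/2)
L(B) = -2*B**2/3 (L(B) = -B*(B + B)/3 = -B*2*B/3 = -2*B**2/3)
1/L(A(-6)) = 1/(-2*((-6)**(3/2))**2/3) = 1/(-2*(-6*I*sqrt(6))**2/3) = 1/(-2/3*(-216)) = 1/144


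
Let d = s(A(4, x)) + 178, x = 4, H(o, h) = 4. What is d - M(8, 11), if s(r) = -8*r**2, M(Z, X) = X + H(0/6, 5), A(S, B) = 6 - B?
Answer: 131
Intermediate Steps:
A(S, B) = 6 - B
M(Z, X) = 4 + X (M(Z, X) = X + 4 = 4 + X)
d = 146 (d = -8*(6 - 1*4)**2 + 178 = -8*(6 - 4)**2 + 178 = -8*2**2 + 178 = -8*4 + 178 = -32 + 178 = 146)
d - M(8, 11) = 146 - (4 + 11) = 146 - 1*15 = 146 - 15 = 131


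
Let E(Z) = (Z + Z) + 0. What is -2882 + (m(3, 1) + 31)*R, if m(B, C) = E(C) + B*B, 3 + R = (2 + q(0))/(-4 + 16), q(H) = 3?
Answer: -5981/2 ≈ -2990.5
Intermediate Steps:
E(Z) = 2*Z (E(Z) = 2*Z + 0 = 2*Z)
R = -31/12 (R = -3 + (2 + 3)/(-4 + 16) = -3 + 5/12 = -31/12 ≈ -2.5833)
m(B, C) = B² + 2*C (m(B, C) = 2*C + B*B = 2*C + B² = B² + 2*C)
-2882 + (m(3, 1) + 31)*R = -2882 + ((3² + 2*1) + 31)*(-31/12) = -2882 + ((9 + 2) + 31)*(-31/12) = -2882 + (11 + 31)*(-31/12) = -2882 + 42*(-31/12) = -2882 - 217/2 = -5981/2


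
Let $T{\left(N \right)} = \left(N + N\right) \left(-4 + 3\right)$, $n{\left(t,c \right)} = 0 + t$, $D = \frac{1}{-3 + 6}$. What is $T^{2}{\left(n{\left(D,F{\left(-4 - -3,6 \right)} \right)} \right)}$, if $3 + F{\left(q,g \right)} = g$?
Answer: $\frac{4}{9} \approx 0.44444$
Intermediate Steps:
$F{\left(q,g \right)} = -3 + g$
$D = \frac{1}{3} \approx 0.33333$
$n{\left(t,c \right)} = t$
$T{\left(N \right)} = - 2 N$ ($T{\left(N \right)} = 2 N \left(-1\right) = - 2 N$)
$T^{2}{\left(n{\left(D,F{\left(-4 - -3,6 \right)} \right)} \right)} = \left(\left(-2\right) \frac{1}{3}\right)^{2} = \left(- \frac{2}{3}\right)^{2} = \frac{4}{9}$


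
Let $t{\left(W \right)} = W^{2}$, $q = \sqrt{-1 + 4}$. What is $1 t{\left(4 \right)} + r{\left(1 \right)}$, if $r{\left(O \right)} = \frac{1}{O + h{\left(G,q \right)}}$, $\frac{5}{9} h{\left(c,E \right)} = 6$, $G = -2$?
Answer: $\frac{949}{59} \approx 16.085$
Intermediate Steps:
$q = \sqrt{3} \approx 1.732$
$h{\left(c,E \right)} = \frac{54}{5}$ ($h{\left(c,E \right)} = \frac{9}{5} \cdot 6 = \frac{54}{5}$)
$r{\left(O \right)} = \frac{1}{\frac{54}{5} + O}$ ($r{\left(O \right)} = \frac{1}{O + \frac{54}{5}} = \frac{1}{\frac{54}{5} + O}$)
$1 t{\left(4 \right)} + r{\left(1 \right)} = 1 \cdot 4^{2} + \frac{5}{54 + 5 \cdot 1} = 1 \cdot 16 + \frac{5}{54 + 5} = 16 + \frac{5}{59} = \frac{949}{59}$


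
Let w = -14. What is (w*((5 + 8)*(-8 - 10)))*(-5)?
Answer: -16380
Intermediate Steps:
(w*((5 + 8)*(-8 - 10)))*(-5) = -14*(5 + 8)*(-8 - 10)*(-5) = -182*(-18)*(-5) = -14*(-234)*(-5) = 3276*(-5) = -16380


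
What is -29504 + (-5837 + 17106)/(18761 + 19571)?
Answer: -1130936059/38332 ≈ -29504.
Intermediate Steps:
-29504 + (-5837 + 17106)/(18761 + 19571) = -29504 + 11269/38332 = -1130936059/38332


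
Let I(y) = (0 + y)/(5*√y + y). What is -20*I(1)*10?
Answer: -100/3 ≈ -33.333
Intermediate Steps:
I(y) = y/(y + 5*√y)
-20*I(1)*10 = -20/(1 + 5*√1)*10 = -20/(1 + 5*1)*10 = -20/(1 + 5)*10 = -20/6*10 = -20*⅙*10 = -10/3*10 = -100/3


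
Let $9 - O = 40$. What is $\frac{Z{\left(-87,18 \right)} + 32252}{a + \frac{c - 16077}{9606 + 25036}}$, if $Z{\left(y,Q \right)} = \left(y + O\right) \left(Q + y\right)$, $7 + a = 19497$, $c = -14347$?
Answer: $\frac{349832237}{168785539} \approx 2.0726$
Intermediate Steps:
$a = 19490$ ($a = -7 + 19497 = 19490$)
$O = -31$ ($O = 9 - 40 = -31$)
$Z{\left(y,Q \right)} = \left(-31 + y\right) \left(Q + y\right)$ ($Z{\left(y,Q \right)} = \left(y - 31\right) \left(Q + y\right) = \left(-31 + y\right) \left(Q + y\right)$)
$\frac{Z{\left(-87,18 \right)} + 32252}{a + \frac{c - 16077}{9606 + 25036}} = \frac{\left(\left(-87\right)^{2} - 558 - -2697 + 18 \left(-87\right)\right) + 32252}{19490 + \frac{-14347 - 16077}{9606 + 25036}} = \frac{\left(7569 - 558 + 2697 - 1566\right) + 32252}{19490 - \frac{30424}{34642}} = \frac{8142 + 32252}{19490 - \frac{15212}{17321}} = \frac{40394}{19490 - \frac{15212}{17321}} = \frac{40394}{\frac{337571078}{17321}} = 40394 \cdot \frac{17321}{337571078} = \frac{349832237}{168785539}$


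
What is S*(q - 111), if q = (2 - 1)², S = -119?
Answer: 13090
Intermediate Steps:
q = 1 (q = 1² = 1)
S*(q - 111) = -119*(1 - 111) = -119*(-110) = 13090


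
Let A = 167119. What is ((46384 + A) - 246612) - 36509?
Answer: -69618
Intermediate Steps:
((46384 + A) - 246612) - 36509 = ((46384 + 167119) - 246612) - 36509 = (213503 - 246612) - 36509 = -33109 - 36509 = -69618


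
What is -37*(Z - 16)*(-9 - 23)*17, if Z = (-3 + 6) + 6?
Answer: -140896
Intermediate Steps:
Z = 9 (Z = 3 + 6 = 9)
-37*(Z - 16)*(-9 - 23)*17 = -37*(9 - 16)*(-9 - 23)*17 = -(-259)*(-32)*17 = -37*224*17 = -8288*17 = -140896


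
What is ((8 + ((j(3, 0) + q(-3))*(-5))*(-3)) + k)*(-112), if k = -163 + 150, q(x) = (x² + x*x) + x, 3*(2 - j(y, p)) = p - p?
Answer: -28000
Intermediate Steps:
j(y, p) = 2 (j(y, p) = 2 - (p - p)/3 = 2 - ⅓*0 = 2 + 0 = 2)
q(x) = x + 2*x² (q(x) = (x² + x²) + x = 2*x² + x = x + 2*x²)
k = -13
((8 + ((j(3, 0) + q(-3))*(-5))*(-3)) + k)*(-112) = ((8 + ((2 - 3*(1 + 2*(-3)))*(-5))*(-3)) - 13)*(-112) = ((8 + ((2 - 3*(1 - 6))*(-5))*(-3)) - 13)*(-112) = ((8 + ((2 - 3*(-5))*(-5))*(-3)) - 13)*(-112) = ((8 + ((2 + 15)*(-5))*(-3)) - 13)*(-112) = ((8 + (17*(-5))*(-3)) - 13)*(-112) = ((8 - 85*(-3)) - 13)*(-112) = ((8 + 255) - 13)*(-112) = (263 - 13)*(-112) = 250*(-112) = -28000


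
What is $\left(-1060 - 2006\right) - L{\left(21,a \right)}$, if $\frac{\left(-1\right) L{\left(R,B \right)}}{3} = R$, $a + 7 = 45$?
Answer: $-3003$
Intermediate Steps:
$a = 38$ ($a = -7 + 45 = 38$)
$L{\left(R,B \right)} = - 3 R$
$\left(-1060 - 2006\right) - L{\left(21,a \right)} = \left(-1060 - 2006\right) - \left(-3\right) 21 = \left(-1060 - 2006\right) - -63 = -3066 + 63 = -3003$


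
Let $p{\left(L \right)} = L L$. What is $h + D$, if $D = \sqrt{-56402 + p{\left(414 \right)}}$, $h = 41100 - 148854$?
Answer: $-107754 + \sqrt{114994} \approx -1.0741 \cdot 10^{5}$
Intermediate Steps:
$h = -107754$
$p{\left(L \right)} = L^{2}$
$D = \sqrt{114994}$ ($D = \sqrt{-56402 + 414^{2}} = \sqrt{-56402 + 171396} = \sqrt{114994} \approx 339.11$)
$h + D = -107754 + \sqrt{114994}$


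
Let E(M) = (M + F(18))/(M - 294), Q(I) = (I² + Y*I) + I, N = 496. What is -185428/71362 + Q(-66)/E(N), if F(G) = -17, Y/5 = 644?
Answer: -1500875045266/17091199 ≈ -87816.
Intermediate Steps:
Y = 3220 (Y = 5*644 = 3220)
Q(I) = I² + 3221*I (Q(I) = (I² + 3220*I) + I = I² + 3221*I)
E(M) = (-17 + M)/(-294 + M) (E(M) = (M - 17)/(M - 294) = (-17 + M)/(-294 + M))
-185428/71362 + Q(-66)/E(N) = -185428/71362 + (-66*(3221 - 66))/(((-17 + 496)/(-294 + 496))) = -185428*1/71362 + (-66*3155)/((479/202)) = -92714/35681 - 208230/((1/202)*479) = -92714/35681 - 208230/479/202 = -92714/35681 - 208230*202/479 = -92714/35681 - 42062460/479 = -1500875045266/17091199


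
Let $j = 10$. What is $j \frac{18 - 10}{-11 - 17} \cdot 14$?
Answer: $-40$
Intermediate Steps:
$j \frac{18 - 10}{-11 - 17} \cdot 14 = 10 \frac{18 - 10}{-11 - 17} \cdot 14 = 10 \frac{8}{-28} \cdot 14 = 10 \cdot 8 \left(- \frac{1}{28}\right) 14 = 10 \left(- \frac{2}{7}\right) 14 = \left(- \frac{20}{7}\right) 14 = -40$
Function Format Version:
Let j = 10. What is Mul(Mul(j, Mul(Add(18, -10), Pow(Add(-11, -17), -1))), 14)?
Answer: -40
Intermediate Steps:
Mul(Mul(j, Mul(Add(18, -10), Pow(Add(-11, -17), -1))), 14) = Mul(Mul(10, Mul(Add(18, -10), Pow(Add(-11, -17), -1))), 14) = Mul(Mul(10, Mul(8, Pow(-28, -1))), 14) = Mul(Mul(10, Mul(8, Rational(-1, 28))), 14) = Mul(Mul(10, Rational(-2, 7)), 14) = Mul(Rational(-20, 7), 14) = -40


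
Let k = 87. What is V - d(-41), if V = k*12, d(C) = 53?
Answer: 991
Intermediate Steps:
V = 1044 (V = 87*12 = 1044)
V - d(-41) = 1044 - 1*53 = 1044 - 53 = 991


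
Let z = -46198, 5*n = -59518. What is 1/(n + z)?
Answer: -5/290508 ≈ -1.7211e-5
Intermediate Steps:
n = -59518/5 (n = (⅕)*(-59518) = -59518/5 ≈ -11904.)
1/(n + z) = 1/(-59518/5 - 46198) = 1/(-290508/5) = -5/290508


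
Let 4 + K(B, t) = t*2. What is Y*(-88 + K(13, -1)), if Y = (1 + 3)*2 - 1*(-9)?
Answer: -1598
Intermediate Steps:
K(B, t) = -4 + 2*t (K(B, t) = -4 + t*2 = -4 + 2*t)
Y = 17 (Y = 4*2 + 9 = 8 + 9 = 17)
Y*(-88 + K(13, -1)) = 17*(-88 + (-4 + 2*(-1))) = 17*(-88 + (-4 - 2)) = 17*(-88 - 6) = 17*(-94) = -1598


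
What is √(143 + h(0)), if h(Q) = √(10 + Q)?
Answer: √(143 + √10) ≈ 12.090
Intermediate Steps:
√(143 + h(0)) = √(143 + √(10 + 0)) = √(143 + √10)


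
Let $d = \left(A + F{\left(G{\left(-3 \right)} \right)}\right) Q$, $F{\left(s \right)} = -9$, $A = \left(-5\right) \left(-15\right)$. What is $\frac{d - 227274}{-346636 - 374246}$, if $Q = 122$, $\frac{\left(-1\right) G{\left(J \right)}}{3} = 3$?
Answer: $\frac{12179}{40049} \approx 0.3041$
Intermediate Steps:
$G{\left(J \right)} = -9$ ($G{\left(J \right)} = \left(-3\right) 3 = -9$)
$A = 75$
$d = 8052$ ($d = \left(75 - 9\right) 122 = 66 \cdot 122 = 8052$)
$\frac{d - 227274}{-346636 - 374246} = \frac{8052 - 227274}{-346636 - 374246} = - \frac{219222}{-720882} = \left(-219222\right) \left(- \frac{1}{720882}\right) = \frac{12179}{40049}$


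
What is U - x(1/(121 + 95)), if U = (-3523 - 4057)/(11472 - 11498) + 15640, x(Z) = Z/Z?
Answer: 207097/13 ≈ 15931.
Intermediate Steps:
x(Z) = 1
U = 207110/13 (U = -7580/(-26) + 15640 = -7580*(-1/26) + 15640 = 3790/13 + 15640 = 207110/13 ≈ 15932.)
U - x(1/(121 + 95)) = 207110/13 - 1*1 = 207110/13 - 1 = 207097/13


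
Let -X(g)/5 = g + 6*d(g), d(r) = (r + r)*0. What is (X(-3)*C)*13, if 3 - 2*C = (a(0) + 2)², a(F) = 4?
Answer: -6435/2 ≈ -3217.5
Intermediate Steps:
d(r) = 0 (d(r) = (2*r)*0 = 0)
X(g) = -5*g (X(g) = -5*(g + 6*0) = -5*(g + 0) = -5*g)
C = -33/2 (C = 3/2 - (4 + 2)²/2 = 3/2 - ½*6² = 3/2 - ½*36 = 3/2 - 18 = -33/2 ≈ -16.500)
(X(-3)*C)*13 = (-5*(-3)*(-33/2))*13 = (15*(-33/2))*13 = -495/2*13 = -6435/2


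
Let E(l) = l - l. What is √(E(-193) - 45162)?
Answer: 3*I*√5018 ≈ 212.51*I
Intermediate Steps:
E(l) = 0
√(E(-193) - 45162) = √(0 - 45162) = √(-45162) = 3*I*√5018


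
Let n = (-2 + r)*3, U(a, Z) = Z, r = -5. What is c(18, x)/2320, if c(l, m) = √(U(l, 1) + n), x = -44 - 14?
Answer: I*√5/1160 ≈ 0.0019276*I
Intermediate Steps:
x = -58
n = -21 (n = (-2 - 5)*3 = -7*3 = -21)
c(l, m) = 2*I*√5 (c(l, m) = √(1 - 21) = √(-20) = 2*I*√5)
c(18, x)/2320 = (2*I*√5)/2320 = (2*I*√5)*(1/2320) = I*√5/1160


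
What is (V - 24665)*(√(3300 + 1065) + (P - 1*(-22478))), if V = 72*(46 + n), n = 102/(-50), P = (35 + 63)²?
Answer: -17243978754/25 - 1612491*√485/25 ≈ -6.9118e+8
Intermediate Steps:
P = 9604 (P = 98² = 9604)
n = -51/25 (n = 102*(-1/50) = -51/25 ≈ -2.0400)
V = 79128/25 (V = 72*(46 - 51/25) = 72*(1099/25) = 79128/25 ≈ 3165.1)
(V - 24665)*(√(3300 + 1065) + (P - 1*(-22478))) = (79128/25 - 24665)*(√(3300 + 1065) + (9604 - 1*(-22478))) = -537497*(√4365 + (9604 + 22478))/25 = -537497*(3*√485 + 32082)/25 = -537497*(32082 + 3*√485)/25 = -17243978754/25 - 1612491*√485/25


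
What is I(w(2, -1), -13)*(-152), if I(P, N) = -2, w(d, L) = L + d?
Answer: 304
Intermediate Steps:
I(w(2, -1), -13)*(-152) = -2*(-152) = 304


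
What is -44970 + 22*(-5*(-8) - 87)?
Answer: -46004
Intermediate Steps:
-44970 + 22*(-5*(-8) - 87) = -44970 + 22*(40 - 87) = -44970 + 22*(-47) = -44970 - 1034 = -46004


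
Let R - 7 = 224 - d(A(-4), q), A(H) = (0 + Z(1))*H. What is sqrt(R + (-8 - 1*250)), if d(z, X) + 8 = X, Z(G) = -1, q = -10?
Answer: 3*I ≈ 3.0*I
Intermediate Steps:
A(H) = -H (A(H) = (0 - 1)*H = -H)
d(z, X) = -8 + X
R = 249 (R = 7 + (224 - (-8 - 10)) = 7 + (224 - 1*(-18)) = 7 + (224 + 18) = 7 + 242 = 249)
sqrt(R + (-8 - 1*250)) = sqrt(249 + (-8 - 1*250)) = sqrt(249 + (-8 - 250)) = sqrt(249 - 258) = sqrt(-9) = 3*I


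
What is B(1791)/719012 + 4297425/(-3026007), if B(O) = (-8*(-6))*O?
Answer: -235813364527/181311278757 ≈ -1.3006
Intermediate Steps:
B(O) = 48*O
B(1791)/719012 + 4297425/(-3026007) = (48*1791)/719012 + 4297425/(-3026007) = 85968*(1/719012) + 4297425*(-1/3026007) = 21492/179753 - 1432475/1008669 = -235813364527/181311278757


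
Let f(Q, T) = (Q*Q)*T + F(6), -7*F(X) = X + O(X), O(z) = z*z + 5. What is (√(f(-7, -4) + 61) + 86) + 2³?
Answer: 94 + 4*I*√434/7 ≈ 94.0 + 11.904*I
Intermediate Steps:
O(z) = 5 + z² (O(z) = z² + 5 = 5 + z²)
F(X) = -5/7 - X/7 - X²/7 (F(X) = -(X + (5 + X²))/7 = -(5 + X + X²)/7 = -5/7 - X/7 - X²/7)
f(Q, T) = -47/7 + T*Q² (f(Q, T) = (Q*Q)*T + (-5/7 - ⅐*6 - ⅐*6²) = Q²*T + (-5/7 - 6/7 - ⅐*36) = T*Q² + (-5/7 - 6/7 - 36/7) = T*Q² - 47/7 = -47/7 + T*Q²)
(√(f(-7, -4) + 61) + 86) + 2³ = (√((-47/7 - 4*(-7)²) + 61) + 86) + 2³ = (√((-47/7 - 4*49) + 61) + 86) + 8 = (√((-47/7 - 196) + 61) + 86) + 8 = (√(-1419/7 + 61) + 86) + 8 = (√(-992/7) + 86) + 8 = (4*I*√434/7 + 86) + 8 = (86 + 4*I*√434/7) + 8 = 94 + 4*I*√434/7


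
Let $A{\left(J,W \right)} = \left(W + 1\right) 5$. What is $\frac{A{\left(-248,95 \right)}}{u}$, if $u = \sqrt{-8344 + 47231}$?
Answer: $\frac{480 \sqrt{38887}}{38887} \approx 2.4341$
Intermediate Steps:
$A{\left(J,W \right)} = 5 + 5 W$ ($A{\left(J,W \right)} = \left(1 + W\right) 5 = 5 + 5 W$)
$u = \sqrt{38887} \approx 197.2$
$\frac{A{\left(-248,95 \right)}}{u} = \frac{5 + 5 \cdot 95}{\sqrt{38887}} = \left(5 + 475\right) \frac{\sqrt{38887}}{38887} = 480 \frac{\sqrt{38887}}{38887} = \frac{480 \sqrt{38887}}{38887}$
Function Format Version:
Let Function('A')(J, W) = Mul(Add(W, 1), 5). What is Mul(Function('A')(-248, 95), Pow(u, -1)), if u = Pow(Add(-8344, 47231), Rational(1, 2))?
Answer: Mul(Rational(480, 38887), Pow(38887, Rational(1, 2))) ≈ 2.4341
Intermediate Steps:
Function('A')(J, W) = Add(5, Mul(5, W)) (Function('A')(J, W) = Mul(Add(1, W), 5) = Add(5, Mul(5, W)))
u = Pow(38887, Rational(1, 2)) ≈ 197.20
Mul(Function('A')(-248, 95), Pow(u, -1)) = Mul(Add(5, Mul(5, 95)), Pow(Pow(38887, Rational(1, 2)), -1)) = Mul(Add(5, 475), Mul(Rational(1, 38887), Pow(38887, Rational(1, 2)))) = Mul(480, Mul(Rational(1, 38887), Pow(38887, Rational(1, 2)))) = Mul(Rational(480, 38887), Pow(38887, Rational(1, 2)))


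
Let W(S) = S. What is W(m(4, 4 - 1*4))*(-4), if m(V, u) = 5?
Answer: -20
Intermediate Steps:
W(m(4, 4 - 1*4))*(-4) = 5*(-4) = -20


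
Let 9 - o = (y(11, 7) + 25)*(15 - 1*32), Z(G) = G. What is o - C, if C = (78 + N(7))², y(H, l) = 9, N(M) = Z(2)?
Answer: -5813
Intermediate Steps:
N(M) = 2
C = 6400 (C = (78 + 2)² = 80² = 6400)
o = 587 (o = 9 - (9 + 25)*(15 - 1*32) = 9 - 34*(15 - 32) = 9 - 34*(-17) = 9 - 1*(-578) = 9 + 578 = 587)
o - C = 587 - 1*6400 = 587 - 6400 = -5813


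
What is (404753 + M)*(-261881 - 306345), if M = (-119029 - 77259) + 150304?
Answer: -203861873794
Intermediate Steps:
M = -45984 (M = -196288 + 150304 = -45984)
(404753 + M)*(-261881 - 306345) = (404753 - 45984)*(-261881 - 306345) = 358769*(-568226) = -203861873794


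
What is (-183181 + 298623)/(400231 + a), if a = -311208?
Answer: 115442/89023 ≈ 1.2968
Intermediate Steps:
(-183181 + 298623)/(400231 + a) = (-183181 + 298623)/(400231 - 311208) = 115442/89023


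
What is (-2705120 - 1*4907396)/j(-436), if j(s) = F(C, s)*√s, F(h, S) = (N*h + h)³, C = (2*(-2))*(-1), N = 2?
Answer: 1903129*I*√109/94176 ≈ 210.98*I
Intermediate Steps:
C = 4 (C = -4*(-1) = 4)
F(h, S) = 27*h³ (F(h, S) = (2*h + h)³ = (3*h)³ = 27*h³)
j(s) = 1728*√s (j(s) = (27*4³)*√s = (27*64)*√s = 1728*√s)
(-2705120 - 1*4907396)/j(-436) = (-2705120 - 1*4907396)/((1728*√(-436))) = (-2705120 - 4907396)/((1728*(2*I*√109))) = -7612516*(-I*√109/376704) = -(-1903129)*I*√109/94176 = 1903129*I*√109/94176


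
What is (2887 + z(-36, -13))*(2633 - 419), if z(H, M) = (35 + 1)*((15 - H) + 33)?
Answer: 13086954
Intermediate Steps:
z(H, M) = 1728 - 36*H (z(H, M) = 36*(48 - H) = 1728 - 36*H)
(2887 + z(-36, -13))*(2633 - 419) = (2887 + (1728 - 36*(-36)))*(2633 - 419) = (2887 + (1728 + 1296))*2214 = (2887 + 3024)*2214 = 5911*2214 = 13086954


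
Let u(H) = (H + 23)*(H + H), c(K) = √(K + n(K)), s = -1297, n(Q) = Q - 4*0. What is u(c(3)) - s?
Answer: 1309 + 46*√6 ≈ 1421.7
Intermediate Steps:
n(Q) = Q (n(Q) = Q + 0 = Q)
c(K) = √2*√K (c(K) = √(K + K) = √(2*K) = √2*√K)
u(H) = 2*H*(23 + H) (u(H) = (23 + H)*(2*H) = 2*H*(23 + H))
u(c(3)) - s = 2*(√2*√3)*(23 + √2*√3) - 1*(-1297) = 2*√6*(23 + √6) + 1297 = 1297 + 2*√6*(23 + √6)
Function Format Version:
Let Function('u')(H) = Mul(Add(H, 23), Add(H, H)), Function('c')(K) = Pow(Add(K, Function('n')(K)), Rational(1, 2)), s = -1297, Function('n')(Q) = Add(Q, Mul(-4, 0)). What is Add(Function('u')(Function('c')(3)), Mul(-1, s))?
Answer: Add(1309, Mul(46, Pow(6, Rational(1, 2)))) ≈ 1421.7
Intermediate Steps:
Function('n')(Q) = Q (Function('n')(Q) = Add(Q, 0) = Q)
Function('c')(K) = Mul(Pow(2, Rational(1, 2)), Pow(K, Rational(1, 2))) (Function('c')(K) = Pow(Add(K, K), Rational(1, 2)) = Pow(Mul(2, K), Rational(1, 2)) = Mul(Pow(2, Rational(1, 2)), Pow(K, Rational(1, 2))))
Function('u')(H) = Mul(2, H, Add(23, H)) (Function('u')(H) = Mul(Add(23, H), Mul(2, H)) = Mul(2, H, Add(23, H)))
Add(Function('u')(Function('c')(3)), Mul(-1, s)) = Add(Mul(2, Mul(Pow(2, Rational(1, 2)), Pow(3, Rational(1, 2))), Add(23, Mul(Pow(2, Rational(1, 2)), Pow(3, Rational(1, 2))))), Mul(-1, -1297)) = Add(Mul(2, Pow(6, Rational(1, 2)), Add(23, Pow(6, Rational(1, 2)))), 1297) = Add(1297, Mul(2, Pow(6, Rational(1, 2)), Add(23, Pow(6, Rational(1, 2)))))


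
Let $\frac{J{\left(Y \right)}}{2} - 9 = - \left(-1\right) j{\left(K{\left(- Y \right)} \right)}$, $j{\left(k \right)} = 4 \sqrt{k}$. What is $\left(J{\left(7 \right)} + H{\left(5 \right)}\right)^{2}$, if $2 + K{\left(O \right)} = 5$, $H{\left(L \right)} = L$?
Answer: $721 + 368 \sqrt{3} \approx 1358.4$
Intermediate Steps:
$K{\left(O \right)} = 3$ ($K{\left(O \right)} = -2 + 5 = 3$)
$J{\left(Y \right)} = 18 + 8 \sqrt{3}$ ($J{\left(Y \right)} = 18 + 2 \left(- \left(-1\right) 4 \sqrt{3}\right) = 18 + 2 \left(- \left(-4\right) \sqrt{3}\right) = 18 + 2 \cdot 4 \sqrt{3} = 18 + 8 \sqrt{3}$)
$\left(J{\left(7 \right)} + H{\left(5 \right)}\right)^{2} = \left(\left(18 + 8 \sqrt{3}\right) + 5\right)^{2} = \left(23 + 8 \sqrt{3}\right)^{2}$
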